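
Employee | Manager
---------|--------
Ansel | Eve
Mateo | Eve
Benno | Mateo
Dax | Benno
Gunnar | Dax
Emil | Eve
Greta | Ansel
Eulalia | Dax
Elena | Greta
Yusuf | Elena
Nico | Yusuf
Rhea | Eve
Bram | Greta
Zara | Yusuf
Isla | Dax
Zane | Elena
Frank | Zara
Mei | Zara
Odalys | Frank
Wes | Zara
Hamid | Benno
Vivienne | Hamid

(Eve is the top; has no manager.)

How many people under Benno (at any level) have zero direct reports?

The people in Benno's organization with no one reporting to them are Vivienne, Isla, Eulalia, Gunnar. That is 4.

4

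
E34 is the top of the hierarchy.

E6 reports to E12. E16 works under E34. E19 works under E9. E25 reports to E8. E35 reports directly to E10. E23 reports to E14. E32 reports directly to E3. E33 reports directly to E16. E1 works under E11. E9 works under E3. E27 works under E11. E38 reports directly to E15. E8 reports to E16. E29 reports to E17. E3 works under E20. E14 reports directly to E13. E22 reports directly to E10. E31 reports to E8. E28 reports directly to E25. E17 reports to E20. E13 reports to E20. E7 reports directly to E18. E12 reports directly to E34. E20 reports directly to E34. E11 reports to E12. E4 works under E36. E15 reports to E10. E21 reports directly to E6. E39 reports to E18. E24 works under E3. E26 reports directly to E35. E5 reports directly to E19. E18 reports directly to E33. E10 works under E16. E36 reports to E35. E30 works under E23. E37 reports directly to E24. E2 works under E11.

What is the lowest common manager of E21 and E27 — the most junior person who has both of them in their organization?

E21's chain of managers is E6, E12, E34. E27's chain of managers is E11, E12, E34. The first manager that appears in both chains is E12.

E12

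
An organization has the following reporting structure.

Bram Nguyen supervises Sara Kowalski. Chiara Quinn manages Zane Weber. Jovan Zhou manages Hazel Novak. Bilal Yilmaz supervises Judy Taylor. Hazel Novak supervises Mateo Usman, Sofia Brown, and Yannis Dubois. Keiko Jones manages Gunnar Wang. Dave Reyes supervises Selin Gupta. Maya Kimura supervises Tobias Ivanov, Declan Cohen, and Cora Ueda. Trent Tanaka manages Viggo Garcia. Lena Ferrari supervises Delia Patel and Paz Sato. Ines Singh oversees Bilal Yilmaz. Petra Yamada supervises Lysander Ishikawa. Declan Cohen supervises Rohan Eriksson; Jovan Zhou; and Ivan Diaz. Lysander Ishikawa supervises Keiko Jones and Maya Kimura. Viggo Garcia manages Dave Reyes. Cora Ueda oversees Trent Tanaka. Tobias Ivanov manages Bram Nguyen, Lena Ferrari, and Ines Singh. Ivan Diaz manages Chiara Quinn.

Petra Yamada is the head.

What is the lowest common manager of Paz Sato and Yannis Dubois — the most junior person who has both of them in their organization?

Paz Sato's chain of managers is Lena Ferrari, Tobias Ivanov, Maya Kimura, Lysander Ishikawa, Petra Yamada. Yannis Dubois's chain of managers is Hazel Novak, Jovan Zhou, Declan Cohen, Maya Kimura, Lysander Ishikawa, Petra Yamada. The first manager that appears in both chains is Maya Kimura.

Maya Kimura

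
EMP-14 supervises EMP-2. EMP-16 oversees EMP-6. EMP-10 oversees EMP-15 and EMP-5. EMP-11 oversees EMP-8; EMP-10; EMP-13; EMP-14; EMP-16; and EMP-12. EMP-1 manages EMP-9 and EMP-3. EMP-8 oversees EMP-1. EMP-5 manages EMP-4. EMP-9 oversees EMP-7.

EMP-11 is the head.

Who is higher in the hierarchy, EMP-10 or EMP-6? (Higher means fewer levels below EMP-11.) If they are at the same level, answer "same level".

EMP-10 is 1 level below EMP-11; EMP-6 is 2. EMP-10 is higher.

EMP-10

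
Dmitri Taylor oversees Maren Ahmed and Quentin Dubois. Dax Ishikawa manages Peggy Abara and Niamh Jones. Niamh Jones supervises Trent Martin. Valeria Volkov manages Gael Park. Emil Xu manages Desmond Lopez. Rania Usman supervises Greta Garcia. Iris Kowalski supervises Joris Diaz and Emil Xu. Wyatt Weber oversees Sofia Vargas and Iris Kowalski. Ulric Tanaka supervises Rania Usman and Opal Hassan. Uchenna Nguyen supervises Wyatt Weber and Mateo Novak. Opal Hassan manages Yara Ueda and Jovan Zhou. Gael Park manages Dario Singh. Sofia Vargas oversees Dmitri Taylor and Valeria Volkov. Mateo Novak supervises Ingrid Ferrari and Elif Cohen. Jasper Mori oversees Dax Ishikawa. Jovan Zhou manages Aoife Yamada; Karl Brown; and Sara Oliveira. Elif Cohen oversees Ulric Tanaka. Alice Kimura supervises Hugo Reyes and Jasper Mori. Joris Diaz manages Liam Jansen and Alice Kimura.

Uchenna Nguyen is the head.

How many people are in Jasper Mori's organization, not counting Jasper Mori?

4

Jasper Mori directly manages Dax Ishikawa. Under Dax Ishikawa: Niamh Jones, Trent Martin, Peggy Abara (3). That's 4 in total.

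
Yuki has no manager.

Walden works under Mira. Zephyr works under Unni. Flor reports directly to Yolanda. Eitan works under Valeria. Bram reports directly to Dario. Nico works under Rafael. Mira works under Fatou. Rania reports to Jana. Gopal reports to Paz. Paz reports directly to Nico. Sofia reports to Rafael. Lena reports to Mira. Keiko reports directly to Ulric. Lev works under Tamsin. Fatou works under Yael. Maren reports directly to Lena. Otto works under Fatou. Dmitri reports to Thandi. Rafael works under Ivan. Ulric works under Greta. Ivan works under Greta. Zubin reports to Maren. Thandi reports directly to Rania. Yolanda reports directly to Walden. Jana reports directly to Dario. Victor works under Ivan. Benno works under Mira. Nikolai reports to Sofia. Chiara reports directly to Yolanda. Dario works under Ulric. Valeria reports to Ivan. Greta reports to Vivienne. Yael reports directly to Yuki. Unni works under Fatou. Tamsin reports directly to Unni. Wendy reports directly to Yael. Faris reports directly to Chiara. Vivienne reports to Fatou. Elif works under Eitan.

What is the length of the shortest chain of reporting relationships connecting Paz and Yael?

7

Paz is in Yael's organization: the chain from Paz up to Yael is Paz → Nico → Rafael → Ivan → Greta → Vivienne → Fatou → Yael, which is 7 links.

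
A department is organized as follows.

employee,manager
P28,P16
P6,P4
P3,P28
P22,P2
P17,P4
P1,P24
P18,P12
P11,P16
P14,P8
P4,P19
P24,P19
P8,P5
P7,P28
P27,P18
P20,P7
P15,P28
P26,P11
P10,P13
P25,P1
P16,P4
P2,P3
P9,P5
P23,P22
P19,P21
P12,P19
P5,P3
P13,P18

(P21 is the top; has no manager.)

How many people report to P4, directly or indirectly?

17

P4 directly manages P16, P6, P17. Under P16: P11, P26, P28, P15, P7, P20, P3, P2, P22, P23, P5, P9, P8, P14 (14). P6 has no reports. P17 has no reports. So P4's organization is 3 direct reports plus everyone under them: 15 + 1 + 1 = 17.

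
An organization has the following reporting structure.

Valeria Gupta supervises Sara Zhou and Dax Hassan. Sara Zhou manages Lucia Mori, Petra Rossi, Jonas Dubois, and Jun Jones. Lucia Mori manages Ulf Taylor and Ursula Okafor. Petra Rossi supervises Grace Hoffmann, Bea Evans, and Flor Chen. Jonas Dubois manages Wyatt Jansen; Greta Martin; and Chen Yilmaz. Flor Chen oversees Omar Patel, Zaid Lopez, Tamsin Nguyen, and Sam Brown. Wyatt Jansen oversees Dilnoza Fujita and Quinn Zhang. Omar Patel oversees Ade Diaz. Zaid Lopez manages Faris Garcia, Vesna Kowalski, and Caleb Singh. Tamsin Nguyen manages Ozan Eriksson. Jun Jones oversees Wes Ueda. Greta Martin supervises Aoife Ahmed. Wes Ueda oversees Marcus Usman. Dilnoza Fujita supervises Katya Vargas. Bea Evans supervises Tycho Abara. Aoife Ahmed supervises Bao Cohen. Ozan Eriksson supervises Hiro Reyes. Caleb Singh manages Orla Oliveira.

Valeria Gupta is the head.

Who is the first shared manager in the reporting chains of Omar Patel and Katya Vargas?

Sara Zhou

Omar Patel's chain of managers is Flor Chen, Petra Rossi, Sara Zhou, Valeria Gupta. Katya Vargas's chain of managers is Dilnoza Fujita, Wyatt Jansen, Jonas Dubois, Sara Zhou, Valeria Gupta. The first manager that appears in both chains is Sara Zhou.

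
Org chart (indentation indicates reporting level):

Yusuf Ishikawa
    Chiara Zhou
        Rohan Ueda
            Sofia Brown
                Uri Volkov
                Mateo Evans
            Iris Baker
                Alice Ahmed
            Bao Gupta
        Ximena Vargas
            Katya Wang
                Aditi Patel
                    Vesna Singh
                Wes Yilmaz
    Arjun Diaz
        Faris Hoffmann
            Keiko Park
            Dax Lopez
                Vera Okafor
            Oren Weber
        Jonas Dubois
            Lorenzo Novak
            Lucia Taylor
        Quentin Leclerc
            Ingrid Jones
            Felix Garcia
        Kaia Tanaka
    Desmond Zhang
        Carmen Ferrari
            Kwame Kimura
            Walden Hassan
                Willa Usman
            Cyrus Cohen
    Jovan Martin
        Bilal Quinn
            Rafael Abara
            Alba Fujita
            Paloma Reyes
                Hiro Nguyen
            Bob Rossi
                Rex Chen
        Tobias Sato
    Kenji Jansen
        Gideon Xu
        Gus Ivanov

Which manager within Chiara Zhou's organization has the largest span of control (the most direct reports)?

Direct-report counts within Chiara Zhou's organization: Chiara Zhou has 2; Ximena Vargas has 1; Katya Wang has 2; Aditi Patel has 1; Rohan Ueda has 3; Iris Baker has 1; Sofia Brown has 2. The largest is 3, held by Rohan Ueda.

Rohan Ueda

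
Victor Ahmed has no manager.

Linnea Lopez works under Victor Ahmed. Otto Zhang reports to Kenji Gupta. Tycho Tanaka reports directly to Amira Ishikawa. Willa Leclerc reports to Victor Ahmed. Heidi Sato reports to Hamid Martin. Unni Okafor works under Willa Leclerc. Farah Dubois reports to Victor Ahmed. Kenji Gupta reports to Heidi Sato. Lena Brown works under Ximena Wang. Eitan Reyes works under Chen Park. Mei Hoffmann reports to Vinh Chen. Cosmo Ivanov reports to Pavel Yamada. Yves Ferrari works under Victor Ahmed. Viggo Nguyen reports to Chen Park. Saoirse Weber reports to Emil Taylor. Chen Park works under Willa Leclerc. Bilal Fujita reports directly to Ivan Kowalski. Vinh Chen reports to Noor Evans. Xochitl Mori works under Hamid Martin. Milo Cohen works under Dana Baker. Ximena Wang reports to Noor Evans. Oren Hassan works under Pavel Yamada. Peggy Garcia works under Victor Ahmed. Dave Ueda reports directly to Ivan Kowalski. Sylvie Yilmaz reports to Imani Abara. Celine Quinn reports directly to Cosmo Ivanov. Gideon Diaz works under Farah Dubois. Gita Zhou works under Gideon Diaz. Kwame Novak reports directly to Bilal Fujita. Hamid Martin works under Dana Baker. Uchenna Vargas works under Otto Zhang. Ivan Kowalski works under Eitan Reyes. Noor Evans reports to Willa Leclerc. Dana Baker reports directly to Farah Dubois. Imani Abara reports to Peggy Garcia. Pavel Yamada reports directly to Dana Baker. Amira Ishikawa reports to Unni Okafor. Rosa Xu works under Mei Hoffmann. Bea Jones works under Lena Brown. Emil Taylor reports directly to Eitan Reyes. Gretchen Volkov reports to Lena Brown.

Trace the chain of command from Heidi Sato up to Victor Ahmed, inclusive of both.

Heidi Sato reports to Hamid Martin. Hamid Martin reports to Dana Baker. Dana Baker reports to Farah Dubois. Farah Dubois reports to Victor Ahmed. Victor Ahmed is at the top.

Heidi Sato -> Hamid Martin -> Dana Baker -> Farah Dubois -> Victor Ahmed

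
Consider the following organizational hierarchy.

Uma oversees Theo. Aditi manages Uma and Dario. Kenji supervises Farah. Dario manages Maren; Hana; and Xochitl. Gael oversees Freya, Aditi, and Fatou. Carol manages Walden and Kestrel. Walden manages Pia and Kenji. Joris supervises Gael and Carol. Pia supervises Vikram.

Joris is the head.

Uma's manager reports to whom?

Uma reports to Aditi, and Aditi reports to Gael. So Uma's skip-level manager is Gael.

Gael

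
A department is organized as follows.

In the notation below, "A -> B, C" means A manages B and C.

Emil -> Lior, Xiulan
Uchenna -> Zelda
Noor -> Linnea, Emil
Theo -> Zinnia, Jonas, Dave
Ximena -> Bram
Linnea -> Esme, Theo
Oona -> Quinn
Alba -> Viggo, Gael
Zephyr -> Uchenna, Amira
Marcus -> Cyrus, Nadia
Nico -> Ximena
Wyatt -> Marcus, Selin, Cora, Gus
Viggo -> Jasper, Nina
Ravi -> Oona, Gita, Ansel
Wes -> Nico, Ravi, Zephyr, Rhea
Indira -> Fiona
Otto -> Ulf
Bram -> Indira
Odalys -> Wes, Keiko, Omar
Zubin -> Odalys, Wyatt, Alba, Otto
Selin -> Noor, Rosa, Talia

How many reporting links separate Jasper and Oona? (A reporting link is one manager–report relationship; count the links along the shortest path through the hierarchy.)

7

Jasper is 3 levels below Zubin, and Oona is 4 levels below Zubin (their lowest common manager). The shortest path runs up from Jasper to Zubin and back down to Oona: 3 + 4 = 7 links.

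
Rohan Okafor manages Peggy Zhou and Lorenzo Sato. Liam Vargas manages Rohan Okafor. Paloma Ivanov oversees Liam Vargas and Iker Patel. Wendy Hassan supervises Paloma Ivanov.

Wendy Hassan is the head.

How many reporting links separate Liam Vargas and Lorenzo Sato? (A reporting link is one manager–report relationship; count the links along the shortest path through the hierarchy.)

2

Lorenzo Sato is in Liam Vargas's organization: the chain from Lorenzo Sato up to Liam Vargas is Lorenzo Sato → Rohan Okafor → Liam Vargas, which is 2 links.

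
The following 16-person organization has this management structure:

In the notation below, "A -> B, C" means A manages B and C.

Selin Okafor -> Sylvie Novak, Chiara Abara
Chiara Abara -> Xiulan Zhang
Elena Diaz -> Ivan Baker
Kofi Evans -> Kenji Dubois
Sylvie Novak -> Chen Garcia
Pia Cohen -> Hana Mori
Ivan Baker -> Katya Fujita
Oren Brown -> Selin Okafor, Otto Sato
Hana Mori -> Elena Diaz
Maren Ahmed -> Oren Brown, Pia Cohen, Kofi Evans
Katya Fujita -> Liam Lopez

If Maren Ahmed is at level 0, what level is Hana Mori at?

2

Chain from Hana Mori up to Maren Ahmed: Hana Mori → Pia Cohen → Maren Ahmed. That is 2 steps up, so Hana Mori is 2 levels below Maren Ahmed.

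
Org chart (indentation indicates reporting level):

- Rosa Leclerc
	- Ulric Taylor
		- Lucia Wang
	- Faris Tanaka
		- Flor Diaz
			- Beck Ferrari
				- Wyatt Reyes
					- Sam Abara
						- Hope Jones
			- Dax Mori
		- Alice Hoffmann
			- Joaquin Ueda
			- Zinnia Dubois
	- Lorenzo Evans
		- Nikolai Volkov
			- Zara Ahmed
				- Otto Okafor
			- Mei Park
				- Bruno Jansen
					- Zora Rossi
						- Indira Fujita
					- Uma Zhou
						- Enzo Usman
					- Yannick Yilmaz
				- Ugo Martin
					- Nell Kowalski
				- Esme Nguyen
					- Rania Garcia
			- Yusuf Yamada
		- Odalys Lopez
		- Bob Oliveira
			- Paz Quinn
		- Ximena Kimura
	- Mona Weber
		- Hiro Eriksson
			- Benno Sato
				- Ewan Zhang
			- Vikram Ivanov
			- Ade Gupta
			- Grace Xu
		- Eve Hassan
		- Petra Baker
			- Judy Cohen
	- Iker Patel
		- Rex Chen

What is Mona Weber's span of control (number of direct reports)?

Mona Weber directly manages Hiro Eriksson, Eve Hassan, Petra Baker. That is 3 direct reports.

3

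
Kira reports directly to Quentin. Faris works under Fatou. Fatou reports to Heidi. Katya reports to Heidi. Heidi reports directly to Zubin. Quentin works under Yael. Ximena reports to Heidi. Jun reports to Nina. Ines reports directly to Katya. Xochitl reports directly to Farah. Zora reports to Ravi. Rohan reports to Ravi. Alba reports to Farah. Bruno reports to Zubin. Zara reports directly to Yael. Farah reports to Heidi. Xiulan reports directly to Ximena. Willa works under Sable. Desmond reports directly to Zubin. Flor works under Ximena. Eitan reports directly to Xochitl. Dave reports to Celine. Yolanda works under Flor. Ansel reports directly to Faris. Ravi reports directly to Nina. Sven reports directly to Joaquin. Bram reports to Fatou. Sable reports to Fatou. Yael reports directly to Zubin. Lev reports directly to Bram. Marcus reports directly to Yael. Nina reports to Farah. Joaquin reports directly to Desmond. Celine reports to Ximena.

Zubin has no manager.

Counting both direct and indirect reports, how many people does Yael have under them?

Yael directly manages Marcus, Quentin, Zara. Marcus has no reports. Under Quentin: Kira (1). Zara has no reports. So Yael's organization is 3 direct reports plus everyone under them: 1 + 2 + 1 = 4.

4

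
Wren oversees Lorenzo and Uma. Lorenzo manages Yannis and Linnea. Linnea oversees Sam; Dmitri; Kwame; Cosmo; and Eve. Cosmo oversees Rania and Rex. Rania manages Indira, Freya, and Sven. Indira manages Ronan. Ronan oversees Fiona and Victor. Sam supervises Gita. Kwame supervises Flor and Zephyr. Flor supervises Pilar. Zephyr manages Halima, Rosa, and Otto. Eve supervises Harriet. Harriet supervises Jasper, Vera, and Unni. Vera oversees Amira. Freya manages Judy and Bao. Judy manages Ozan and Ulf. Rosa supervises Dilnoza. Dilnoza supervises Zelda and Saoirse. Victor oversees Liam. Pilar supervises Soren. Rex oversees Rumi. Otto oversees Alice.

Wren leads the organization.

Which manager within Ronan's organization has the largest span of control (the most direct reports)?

Direct-report counts within Ronan's organization: Ronan has 2; Victor has 1. The largest is 2, held by Ronan.

Ronan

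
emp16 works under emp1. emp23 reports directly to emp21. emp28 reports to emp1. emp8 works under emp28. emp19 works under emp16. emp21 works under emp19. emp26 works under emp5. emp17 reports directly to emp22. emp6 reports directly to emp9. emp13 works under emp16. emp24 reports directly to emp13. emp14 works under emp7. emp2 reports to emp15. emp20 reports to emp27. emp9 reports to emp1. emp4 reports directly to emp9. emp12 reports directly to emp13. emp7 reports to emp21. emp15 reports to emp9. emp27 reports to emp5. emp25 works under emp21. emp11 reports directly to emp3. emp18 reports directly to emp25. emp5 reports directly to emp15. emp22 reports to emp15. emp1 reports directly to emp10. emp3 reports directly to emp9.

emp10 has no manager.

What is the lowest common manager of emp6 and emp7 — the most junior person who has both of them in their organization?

emp6's chain of managers is emp9, emp1, emp10. emp7's chain of managers is emp21, emp19, emp16, emp1, emp10. The first manager that appears in both chains is emp1.

emp1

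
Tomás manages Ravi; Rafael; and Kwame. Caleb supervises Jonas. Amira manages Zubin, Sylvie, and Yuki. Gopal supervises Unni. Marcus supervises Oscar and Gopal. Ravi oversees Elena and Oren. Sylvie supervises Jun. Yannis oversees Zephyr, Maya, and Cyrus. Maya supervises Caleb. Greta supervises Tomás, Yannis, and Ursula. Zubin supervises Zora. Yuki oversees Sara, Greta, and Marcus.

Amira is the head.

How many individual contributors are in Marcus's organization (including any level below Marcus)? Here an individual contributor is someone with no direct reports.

The people in Marcus's organization with no one reporting to them are Unni, Oscar. That is 2.

2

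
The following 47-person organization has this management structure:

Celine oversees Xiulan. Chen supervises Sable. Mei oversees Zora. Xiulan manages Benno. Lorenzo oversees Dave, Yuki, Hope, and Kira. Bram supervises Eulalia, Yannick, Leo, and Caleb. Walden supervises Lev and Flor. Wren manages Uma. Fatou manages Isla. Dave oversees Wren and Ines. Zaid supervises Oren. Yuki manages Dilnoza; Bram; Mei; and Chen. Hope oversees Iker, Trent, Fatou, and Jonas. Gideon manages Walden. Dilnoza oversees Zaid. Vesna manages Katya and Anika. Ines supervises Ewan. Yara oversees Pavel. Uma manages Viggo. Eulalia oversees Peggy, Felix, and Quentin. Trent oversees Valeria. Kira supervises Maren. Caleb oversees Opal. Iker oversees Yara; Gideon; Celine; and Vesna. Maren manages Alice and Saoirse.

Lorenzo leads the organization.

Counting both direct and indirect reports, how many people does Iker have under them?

12

Iker directly manages Yara, Gideon, Celine, Vesna. Under Yara: Pavel (1). Under Gideon: Walden, Flor, Lev (3). Under Celine: Xiulan, Benno (2). Under Vesna: Anika, Katya (2). So Iker's organization is 4 direct reports plus everyone under them: 2 + 4 + 3 + 3 = 12.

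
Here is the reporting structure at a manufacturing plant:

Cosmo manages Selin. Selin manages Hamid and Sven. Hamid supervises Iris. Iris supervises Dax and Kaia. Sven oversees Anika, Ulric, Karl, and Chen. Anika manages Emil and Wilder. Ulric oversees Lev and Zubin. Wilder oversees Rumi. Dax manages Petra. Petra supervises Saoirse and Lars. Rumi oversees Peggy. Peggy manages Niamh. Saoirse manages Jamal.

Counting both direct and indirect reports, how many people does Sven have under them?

11

Sven directly manages Anika, Ulric, Karl, Chen. Under Anika: Emil, Wilder, Rumi, Peggy, Niamh (5). Under Ulric: Zubin, Lev (2). Karl has no reports. Chen has no reports. So Sven's organization is 4 direct reports plus everyone under them: 6 + 3 + 1 + 1 = 11.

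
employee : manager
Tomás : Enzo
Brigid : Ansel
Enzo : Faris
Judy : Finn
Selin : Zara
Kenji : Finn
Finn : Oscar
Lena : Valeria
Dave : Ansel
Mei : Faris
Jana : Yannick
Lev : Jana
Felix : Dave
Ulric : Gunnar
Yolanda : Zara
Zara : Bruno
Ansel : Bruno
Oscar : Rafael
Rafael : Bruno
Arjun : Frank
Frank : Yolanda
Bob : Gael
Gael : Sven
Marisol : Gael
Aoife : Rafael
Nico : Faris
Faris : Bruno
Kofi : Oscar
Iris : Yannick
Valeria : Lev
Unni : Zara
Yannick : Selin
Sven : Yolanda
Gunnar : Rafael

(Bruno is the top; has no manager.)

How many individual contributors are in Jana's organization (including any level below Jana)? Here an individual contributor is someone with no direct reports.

1

The only person in Jana's organization with no one reporting to them is Lena. That is 1.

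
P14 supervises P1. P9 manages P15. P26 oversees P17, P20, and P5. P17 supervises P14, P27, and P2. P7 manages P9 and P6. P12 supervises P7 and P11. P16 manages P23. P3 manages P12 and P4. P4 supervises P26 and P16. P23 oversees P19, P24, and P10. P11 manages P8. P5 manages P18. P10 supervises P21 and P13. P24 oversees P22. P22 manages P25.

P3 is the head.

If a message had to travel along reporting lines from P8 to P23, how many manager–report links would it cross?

P8 is 3 levels below P3, and P23 is 3 levels below P3 (their lowest common manager). The shortest path runs up from P8 to P3 and back down to P23: 3 + 3 = 6 links.

6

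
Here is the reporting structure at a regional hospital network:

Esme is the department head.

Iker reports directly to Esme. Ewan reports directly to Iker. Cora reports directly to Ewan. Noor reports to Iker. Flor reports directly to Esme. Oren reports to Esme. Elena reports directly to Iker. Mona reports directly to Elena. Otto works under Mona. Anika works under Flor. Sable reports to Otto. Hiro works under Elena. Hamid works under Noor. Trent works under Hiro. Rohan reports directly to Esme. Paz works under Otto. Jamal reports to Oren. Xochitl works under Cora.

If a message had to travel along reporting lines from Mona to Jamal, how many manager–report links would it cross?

5

Mona is 3 levels below Esme, and Jamal is 2 levels below Esme (their lowest common manager). The shortest path runs up from Mona to Esme and back down to Jamal: 3 + 2 = 5 links.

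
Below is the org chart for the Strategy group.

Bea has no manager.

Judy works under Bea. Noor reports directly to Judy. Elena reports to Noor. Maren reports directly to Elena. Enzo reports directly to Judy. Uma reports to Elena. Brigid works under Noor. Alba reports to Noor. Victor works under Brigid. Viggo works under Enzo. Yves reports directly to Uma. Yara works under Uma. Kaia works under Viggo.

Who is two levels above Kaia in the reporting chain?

Enzo

Kaia reports to Viggo, and Viggo reports to Enzo. So Kaia's skip-level manager is Enzo.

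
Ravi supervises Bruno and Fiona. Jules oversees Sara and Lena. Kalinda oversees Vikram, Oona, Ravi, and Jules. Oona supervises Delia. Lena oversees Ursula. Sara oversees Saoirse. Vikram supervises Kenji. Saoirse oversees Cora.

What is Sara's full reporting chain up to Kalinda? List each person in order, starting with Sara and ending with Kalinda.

Sara -> Jules -> Kalinda

Sara reports to Jules. Jules reports to Kalinda. Kalinda is at the top.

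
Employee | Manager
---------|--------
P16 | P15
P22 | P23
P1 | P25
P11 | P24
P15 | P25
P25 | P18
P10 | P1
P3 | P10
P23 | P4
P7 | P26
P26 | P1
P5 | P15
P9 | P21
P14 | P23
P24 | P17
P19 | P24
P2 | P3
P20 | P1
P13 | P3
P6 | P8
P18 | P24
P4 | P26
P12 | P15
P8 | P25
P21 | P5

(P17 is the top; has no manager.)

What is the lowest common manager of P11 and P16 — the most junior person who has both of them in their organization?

P24

P11's chain of managers is P24, P17. P16's chain of managers is P15, P25, P18, P24, P17. The first manager that appears in both chains is P24.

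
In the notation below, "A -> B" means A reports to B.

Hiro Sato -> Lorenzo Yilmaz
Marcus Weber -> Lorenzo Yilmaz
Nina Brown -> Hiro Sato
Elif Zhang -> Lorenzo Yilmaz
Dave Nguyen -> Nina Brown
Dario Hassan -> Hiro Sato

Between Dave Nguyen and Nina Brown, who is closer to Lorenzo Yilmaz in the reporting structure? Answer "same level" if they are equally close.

Nina Brown

Dave Nguyen is 3 levels below Lorenzo Yilmaz; Nina Brown is 2. Nina Brown is higher.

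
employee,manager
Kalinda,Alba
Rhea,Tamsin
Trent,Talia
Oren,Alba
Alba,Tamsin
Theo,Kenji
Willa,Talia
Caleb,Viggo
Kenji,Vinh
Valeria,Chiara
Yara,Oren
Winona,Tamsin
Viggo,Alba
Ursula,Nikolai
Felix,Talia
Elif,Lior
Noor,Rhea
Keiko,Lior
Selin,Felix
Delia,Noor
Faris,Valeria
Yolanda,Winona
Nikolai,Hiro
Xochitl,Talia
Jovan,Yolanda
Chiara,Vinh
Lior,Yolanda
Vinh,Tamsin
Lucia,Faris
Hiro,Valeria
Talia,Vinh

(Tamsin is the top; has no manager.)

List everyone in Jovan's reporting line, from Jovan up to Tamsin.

Jovan -> Yolanda -> Winona -> Tamsin

Jovan reports to Yolanda. Yolanda reports to Winona. Winona reports to Tamsin. Tamsin is at the top.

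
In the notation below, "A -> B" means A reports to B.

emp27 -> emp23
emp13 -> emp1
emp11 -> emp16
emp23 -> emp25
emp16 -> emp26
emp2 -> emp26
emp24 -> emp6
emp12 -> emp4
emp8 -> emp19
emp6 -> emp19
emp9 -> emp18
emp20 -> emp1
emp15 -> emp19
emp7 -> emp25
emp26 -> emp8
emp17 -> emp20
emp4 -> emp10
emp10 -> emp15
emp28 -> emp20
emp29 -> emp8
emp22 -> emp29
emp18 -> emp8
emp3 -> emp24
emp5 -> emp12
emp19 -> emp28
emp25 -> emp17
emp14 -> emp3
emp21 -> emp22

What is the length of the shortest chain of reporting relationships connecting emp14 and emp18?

6

emp14 is 4 levels below emp19, and emp18 is 2 levels below emp19 (their lowest common manager). The shortest path runs up from emp14 to emp19 and back down to emp18: 4 + 2 = 6 links.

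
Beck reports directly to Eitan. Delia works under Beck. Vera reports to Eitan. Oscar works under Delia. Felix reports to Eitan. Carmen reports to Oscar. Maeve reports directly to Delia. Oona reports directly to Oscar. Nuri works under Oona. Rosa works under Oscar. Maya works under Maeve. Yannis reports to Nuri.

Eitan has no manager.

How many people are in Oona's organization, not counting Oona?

2

Oona directly manages Nuri. Under Nuri: Yannis (1). That's 2 in total.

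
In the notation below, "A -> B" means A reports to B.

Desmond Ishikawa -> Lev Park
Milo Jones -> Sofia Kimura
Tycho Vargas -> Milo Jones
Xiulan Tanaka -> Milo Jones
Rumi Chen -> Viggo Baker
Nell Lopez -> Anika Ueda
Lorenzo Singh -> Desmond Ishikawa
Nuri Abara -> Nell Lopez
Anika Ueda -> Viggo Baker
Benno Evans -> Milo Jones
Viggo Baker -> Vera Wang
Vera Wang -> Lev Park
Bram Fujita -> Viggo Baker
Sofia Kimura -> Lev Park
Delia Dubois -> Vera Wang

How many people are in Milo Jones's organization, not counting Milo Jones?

Milo Jones directly manages Benno Evans, Tycho Vargas, Xiulan Tanaka. Benno Evans has no reports. Tycho Vargas has no reports. Xiulan Tanaka has no reports. So Milo Jones's organization is 3 direct reports plus everyone under them: 1 + 1 + 1 = 3.

3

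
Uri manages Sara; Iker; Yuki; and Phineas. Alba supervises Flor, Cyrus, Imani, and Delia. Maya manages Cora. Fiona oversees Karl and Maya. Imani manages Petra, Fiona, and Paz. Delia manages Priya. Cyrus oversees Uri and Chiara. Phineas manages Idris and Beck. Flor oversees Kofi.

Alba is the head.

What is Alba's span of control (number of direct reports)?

Alba directly manages Flor, Cyrus, Imani, Delia. That is 4 direct reports.

4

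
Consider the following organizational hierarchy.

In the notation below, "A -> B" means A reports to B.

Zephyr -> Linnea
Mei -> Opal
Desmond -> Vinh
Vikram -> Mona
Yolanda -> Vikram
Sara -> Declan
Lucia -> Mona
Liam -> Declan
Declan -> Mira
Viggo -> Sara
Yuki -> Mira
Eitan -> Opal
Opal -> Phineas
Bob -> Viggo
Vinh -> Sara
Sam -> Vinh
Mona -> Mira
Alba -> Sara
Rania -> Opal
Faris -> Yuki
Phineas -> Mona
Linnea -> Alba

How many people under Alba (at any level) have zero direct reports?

1

The only person in Alba's organization with no one reporting to them is Zephyr. That is 1.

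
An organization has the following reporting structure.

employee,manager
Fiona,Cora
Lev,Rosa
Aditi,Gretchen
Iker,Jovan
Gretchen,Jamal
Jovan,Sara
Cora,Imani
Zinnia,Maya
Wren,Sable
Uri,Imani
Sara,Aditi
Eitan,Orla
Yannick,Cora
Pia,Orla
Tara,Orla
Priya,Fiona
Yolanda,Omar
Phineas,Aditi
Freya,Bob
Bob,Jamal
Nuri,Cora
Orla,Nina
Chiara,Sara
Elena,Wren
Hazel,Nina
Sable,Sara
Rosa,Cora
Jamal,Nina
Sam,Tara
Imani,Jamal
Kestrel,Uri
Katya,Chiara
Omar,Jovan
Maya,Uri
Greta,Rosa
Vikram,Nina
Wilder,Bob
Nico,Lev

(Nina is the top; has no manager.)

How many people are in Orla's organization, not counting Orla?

4

Orla directly manages Tara, Pia, Eitan. Under Tara: Sam (1). Pia has no reports. Eitan has no reports. So Orla's organization is 3 direct reports plus everyone under them: 2 + 1 + 1 = 4.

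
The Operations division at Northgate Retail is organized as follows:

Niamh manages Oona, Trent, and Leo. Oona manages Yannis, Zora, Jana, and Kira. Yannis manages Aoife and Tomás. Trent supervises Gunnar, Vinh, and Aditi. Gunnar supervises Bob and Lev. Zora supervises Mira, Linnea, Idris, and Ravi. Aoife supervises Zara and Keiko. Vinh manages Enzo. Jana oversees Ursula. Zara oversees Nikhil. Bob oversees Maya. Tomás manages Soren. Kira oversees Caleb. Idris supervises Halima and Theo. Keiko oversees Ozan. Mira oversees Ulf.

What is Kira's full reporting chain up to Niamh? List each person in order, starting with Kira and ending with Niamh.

Kira -> Oona -> Niamh

Kira reports to Oona. Oona reports to Niamh. Niamh is at the top.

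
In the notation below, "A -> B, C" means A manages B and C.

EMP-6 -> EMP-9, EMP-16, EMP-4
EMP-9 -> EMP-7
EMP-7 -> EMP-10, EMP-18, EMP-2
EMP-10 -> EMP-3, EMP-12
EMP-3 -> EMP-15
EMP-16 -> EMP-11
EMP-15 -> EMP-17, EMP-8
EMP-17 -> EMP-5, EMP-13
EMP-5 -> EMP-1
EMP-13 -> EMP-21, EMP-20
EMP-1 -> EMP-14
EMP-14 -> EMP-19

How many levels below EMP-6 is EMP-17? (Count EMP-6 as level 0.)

Chain from EMP-17 up to EMP-6: EMP-17 → EMP-15 → EMP-3 → EMP-10 → EMP-7 → EMP-9 → EMP-6. That is 6 steps up, so EMP-17 is 6 levels below EMP-6.

6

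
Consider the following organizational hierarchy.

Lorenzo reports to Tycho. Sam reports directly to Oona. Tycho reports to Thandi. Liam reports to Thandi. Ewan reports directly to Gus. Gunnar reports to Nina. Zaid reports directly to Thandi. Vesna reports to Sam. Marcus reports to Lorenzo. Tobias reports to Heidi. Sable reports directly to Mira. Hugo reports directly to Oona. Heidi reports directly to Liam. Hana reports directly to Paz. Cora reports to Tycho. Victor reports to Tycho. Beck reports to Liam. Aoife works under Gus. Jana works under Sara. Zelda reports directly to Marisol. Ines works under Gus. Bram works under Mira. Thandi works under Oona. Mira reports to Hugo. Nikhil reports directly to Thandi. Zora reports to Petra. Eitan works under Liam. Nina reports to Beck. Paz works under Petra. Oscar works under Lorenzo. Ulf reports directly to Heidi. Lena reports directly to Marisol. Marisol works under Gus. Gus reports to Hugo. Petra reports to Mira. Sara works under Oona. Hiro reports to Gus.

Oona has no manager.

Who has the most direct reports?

Direct-report counts: Oona has 4; Sam has 1; Sara has 1; Thandi has 4; Tycho has 3; Lorenzo has 2; Liam has 3; Beck has 1; Nina has 1; Heidi has 2; Hugo has 2; Mira has 3; Petra has 2; Paz has 1; Gus has 5; Marisol has 2. The largest is 5, held by Gus.

Gus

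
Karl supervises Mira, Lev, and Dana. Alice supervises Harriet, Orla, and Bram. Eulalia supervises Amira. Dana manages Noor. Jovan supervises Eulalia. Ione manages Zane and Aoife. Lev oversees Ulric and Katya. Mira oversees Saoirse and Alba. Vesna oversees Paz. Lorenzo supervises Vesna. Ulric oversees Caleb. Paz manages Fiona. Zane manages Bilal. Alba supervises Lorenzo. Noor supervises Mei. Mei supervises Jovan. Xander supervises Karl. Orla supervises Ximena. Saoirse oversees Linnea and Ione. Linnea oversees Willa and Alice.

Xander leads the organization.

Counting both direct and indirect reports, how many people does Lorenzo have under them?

3

Lorenzo directly manages Vesna. Under Vesna: Paz, Fiona (2). That's 3 in total.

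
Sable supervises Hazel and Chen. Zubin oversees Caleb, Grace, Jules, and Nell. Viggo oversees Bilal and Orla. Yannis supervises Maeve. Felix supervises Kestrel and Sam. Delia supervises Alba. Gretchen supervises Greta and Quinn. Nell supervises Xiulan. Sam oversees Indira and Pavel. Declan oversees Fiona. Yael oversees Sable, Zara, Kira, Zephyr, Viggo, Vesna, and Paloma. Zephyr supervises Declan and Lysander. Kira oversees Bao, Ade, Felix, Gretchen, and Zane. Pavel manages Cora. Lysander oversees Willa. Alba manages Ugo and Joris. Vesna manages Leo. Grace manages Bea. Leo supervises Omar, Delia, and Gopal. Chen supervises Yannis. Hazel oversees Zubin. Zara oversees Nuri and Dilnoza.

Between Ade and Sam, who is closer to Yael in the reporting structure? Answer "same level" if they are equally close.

Ade is 2 levels below Yael; Sam is 3. Ade is higher.

Ade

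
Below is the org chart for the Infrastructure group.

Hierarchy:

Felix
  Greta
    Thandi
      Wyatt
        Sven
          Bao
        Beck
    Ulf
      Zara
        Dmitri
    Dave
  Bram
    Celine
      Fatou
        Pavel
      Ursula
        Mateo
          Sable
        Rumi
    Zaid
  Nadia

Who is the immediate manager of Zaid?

Zaid reports directly to Bram.

Bram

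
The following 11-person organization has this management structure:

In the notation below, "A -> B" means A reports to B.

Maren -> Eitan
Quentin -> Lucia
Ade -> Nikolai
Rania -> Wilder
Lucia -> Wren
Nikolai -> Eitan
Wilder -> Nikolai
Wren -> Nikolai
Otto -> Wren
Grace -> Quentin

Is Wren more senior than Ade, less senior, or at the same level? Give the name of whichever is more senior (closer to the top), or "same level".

Both Wren and Ade are 2 levels below Eitan.

same level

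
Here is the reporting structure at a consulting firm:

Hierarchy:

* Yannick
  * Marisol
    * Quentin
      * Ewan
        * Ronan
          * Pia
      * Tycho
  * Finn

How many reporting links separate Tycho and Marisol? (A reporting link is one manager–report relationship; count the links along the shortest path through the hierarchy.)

Tycho is in Marisol's organization: the chain from Tycho up to Marisol is Tycho → Quentin → Marisol, which is 2 links.

2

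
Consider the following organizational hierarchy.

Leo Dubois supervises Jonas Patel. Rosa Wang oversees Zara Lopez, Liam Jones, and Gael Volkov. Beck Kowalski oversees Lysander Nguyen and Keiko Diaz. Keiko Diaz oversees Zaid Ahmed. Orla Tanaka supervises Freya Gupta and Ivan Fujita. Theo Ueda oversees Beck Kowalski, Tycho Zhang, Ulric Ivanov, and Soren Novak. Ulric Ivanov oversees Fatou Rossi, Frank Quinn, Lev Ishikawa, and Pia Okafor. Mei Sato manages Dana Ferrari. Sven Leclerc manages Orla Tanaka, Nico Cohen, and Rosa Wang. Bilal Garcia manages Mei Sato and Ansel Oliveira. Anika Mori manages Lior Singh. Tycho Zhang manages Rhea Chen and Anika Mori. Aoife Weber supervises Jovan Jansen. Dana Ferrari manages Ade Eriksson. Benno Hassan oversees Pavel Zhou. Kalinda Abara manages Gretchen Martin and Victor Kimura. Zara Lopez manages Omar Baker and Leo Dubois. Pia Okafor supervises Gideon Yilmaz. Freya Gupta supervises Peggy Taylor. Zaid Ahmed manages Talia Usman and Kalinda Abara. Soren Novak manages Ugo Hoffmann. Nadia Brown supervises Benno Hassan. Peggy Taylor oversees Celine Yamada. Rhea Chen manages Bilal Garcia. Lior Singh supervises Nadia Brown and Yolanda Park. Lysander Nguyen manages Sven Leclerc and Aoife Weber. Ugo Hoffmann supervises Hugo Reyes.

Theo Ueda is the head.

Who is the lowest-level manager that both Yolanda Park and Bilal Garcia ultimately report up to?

Yolanda Park's chain of managers is Lior Singh, Anika Mori, Tycho Zhang, Theo Ueda. Bilal Garcia's chain of managers is Rhea Chen, Tycho Zhang, Theo Ueda. The first manager that appears in both chains is Tycho Zhang.

Tycho Zhang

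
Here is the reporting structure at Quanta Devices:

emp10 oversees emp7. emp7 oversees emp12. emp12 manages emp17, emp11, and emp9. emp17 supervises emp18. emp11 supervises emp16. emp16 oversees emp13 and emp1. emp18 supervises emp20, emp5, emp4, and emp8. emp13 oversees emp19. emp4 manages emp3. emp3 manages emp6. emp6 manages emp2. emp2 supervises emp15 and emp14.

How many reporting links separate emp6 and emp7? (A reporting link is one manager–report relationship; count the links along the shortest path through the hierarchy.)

6

emp6 is in emp7's organization: the chain from emp6 up to emp7 is emp6 → emp3 → emp4 → emp18 → emp17 → emp12 → emp7, which is 6 links.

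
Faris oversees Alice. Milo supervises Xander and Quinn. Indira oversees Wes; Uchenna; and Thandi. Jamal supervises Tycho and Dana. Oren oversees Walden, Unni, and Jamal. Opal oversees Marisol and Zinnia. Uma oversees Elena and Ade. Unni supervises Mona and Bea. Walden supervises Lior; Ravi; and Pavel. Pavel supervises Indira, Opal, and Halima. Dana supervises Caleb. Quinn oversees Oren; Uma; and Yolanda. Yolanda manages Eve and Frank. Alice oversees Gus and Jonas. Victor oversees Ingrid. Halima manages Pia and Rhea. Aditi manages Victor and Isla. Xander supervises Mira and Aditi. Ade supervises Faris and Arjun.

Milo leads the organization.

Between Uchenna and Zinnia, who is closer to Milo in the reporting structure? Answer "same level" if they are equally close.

same level

Both Uchenna and Zinnia are 6 levels below Milo.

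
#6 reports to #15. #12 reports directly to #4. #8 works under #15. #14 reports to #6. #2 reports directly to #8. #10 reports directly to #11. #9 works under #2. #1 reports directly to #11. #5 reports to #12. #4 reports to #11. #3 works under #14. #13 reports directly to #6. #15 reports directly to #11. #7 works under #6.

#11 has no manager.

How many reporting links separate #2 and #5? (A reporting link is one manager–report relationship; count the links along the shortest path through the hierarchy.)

#2 is 3 levels below #11, and #5 is 3 levels below #11 (their lowest common manager). The shortest path runs up from #2 to #11 and back down to #5: 3 + 3 = 6 links.

6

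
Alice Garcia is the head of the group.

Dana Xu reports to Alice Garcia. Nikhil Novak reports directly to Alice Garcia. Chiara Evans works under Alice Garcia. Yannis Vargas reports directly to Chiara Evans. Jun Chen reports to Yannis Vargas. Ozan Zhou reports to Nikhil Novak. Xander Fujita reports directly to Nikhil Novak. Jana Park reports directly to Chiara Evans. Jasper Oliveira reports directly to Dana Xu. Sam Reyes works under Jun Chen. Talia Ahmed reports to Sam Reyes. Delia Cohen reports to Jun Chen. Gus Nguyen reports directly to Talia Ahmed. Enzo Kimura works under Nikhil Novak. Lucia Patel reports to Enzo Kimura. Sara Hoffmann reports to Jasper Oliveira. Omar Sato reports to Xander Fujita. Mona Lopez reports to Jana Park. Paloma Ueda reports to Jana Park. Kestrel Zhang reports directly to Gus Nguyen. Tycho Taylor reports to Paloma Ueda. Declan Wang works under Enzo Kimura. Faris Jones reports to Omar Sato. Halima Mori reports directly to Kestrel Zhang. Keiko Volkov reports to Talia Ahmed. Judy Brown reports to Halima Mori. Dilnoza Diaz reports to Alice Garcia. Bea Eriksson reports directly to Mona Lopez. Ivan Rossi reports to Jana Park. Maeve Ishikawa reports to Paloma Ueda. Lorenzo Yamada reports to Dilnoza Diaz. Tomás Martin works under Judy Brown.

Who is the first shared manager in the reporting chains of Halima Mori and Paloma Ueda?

Halima Mori's chain of managers is Kestrel Zhang, Gus Nguyen, Talia Ahmed, Sam Reyes, Jun Chen, Yannis Vargas, Chiara Evans, Alice Garcia. Paloma Ueda's chain of managers is Jana Park, Chiara Evans, Alice Garcia. The first manager that appears in both chains is Chiara Evans.

Chiara Evans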